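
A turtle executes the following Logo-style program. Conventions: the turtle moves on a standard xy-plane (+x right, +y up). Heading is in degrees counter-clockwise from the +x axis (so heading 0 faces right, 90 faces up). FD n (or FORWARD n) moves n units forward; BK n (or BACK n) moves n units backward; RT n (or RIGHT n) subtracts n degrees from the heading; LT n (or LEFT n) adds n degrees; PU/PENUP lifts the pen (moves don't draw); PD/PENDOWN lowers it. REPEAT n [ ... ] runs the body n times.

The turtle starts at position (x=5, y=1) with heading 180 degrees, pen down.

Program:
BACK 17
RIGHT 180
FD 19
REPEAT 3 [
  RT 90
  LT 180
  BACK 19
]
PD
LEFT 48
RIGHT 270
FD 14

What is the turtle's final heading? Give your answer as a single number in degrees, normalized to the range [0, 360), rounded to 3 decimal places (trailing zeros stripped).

Answer: 48

Derivation:
Executing turtle program step by step:
Start: pos=(5,1), heading=180, pen down
BK 17: (5,1) -> (22,1) [heading=180, draw]
RT 180: heading 180 -> 0
FD 19: (22,1) -> (41,1) [heading=0, draw]
REPEAT 3 [
  -- iteration 1/3 --
  RT 90: heading 0 -> 270
  LT 180: heading 270 -> 90
  BK 19: (41,1) -> (41,-18) [heading=90, draw]
  -- iteration 2/3 --
  RT 90: heading 90 -> 0
  LT 180: heading 0 -> 180
  BK 19: (41,-18) -> (60,-18) [heading=180, draw]
  -- iteration 3/3 --
  RT 90: heading 180 -> 90
  LT 180: heading 90 -> 270
  BK 19: (60,-18) -> (60,1) [heading=270, draw]
]
PD: pen down
LT 48: heading 270 -> 318
RT 270: heading 318 -> 48
FD 14: (60,1) -> (69.368,11.404) [heading=48, draw]
Final: pos=(69.368,11.404), heading=48, 6 segment(s) drawn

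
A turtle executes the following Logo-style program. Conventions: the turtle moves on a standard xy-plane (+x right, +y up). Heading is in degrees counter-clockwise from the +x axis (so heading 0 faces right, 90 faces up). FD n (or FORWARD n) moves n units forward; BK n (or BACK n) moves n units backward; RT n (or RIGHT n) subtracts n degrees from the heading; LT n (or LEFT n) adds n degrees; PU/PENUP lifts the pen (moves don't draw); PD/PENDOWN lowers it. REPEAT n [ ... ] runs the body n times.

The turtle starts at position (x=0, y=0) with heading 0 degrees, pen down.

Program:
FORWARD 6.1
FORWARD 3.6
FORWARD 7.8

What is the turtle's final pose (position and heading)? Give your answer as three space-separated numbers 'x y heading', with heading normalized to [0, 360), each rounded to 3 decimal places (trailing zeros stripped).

Answer: 17.5 0 0

Derivation:
Executing turtle program step by step:
Start: pos=(0,0), heading=0, pen down
FD 6.1: (0,0) -> (6.1,0) [heading=0, draw]
FD 3.6: (6.1,0) -> (9.7,0) [heading=0, draw]
FD 7.8: (9.7,0) -> (17.5,0) [heading=0, draw]
Final: pos=(17.5,0), heading=0, 3 segment(s) drawn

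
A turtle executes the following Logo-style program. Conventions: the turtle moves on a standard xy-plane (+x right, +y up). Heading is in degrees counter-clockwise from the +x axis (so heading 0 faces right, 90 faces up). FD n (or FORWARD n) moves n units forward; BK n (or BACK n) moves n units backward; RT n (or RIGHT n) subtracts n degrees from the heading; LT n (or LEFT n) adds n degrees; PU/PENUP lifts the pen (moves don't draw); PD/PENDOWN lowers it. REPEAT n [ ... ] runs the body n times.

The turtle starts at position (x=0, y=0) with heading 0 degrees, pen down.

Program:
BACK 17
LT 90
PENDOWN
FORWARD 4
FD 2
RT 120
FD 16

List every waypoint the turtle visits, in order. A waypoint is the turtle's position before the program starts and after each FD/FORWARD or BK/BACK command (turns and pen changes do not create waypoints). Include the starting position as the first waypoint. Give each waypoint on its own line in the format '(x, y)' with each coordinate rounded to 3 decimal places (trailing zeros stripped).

Answer: (0, 0)
(-17, 0)
(-17, 4)
(-17, 6)
(-3.144, -2)

Derivation:
Executing turtle program step by step:
Start: pos=(0,0), heading=0, pen down
BK 17: (0,0) -> (-17,0) [heading=0, draw]
LT 90: heading 0 -> 90
PD: pen down
FD 4: (-17,0) -> (-17,4) [heading=90, draw]
FD 2: (-17,4) -> (-17,6) [heading=90, draw]
RT 120: heading 90 -> 330
FD 16: (-17,6) -> (-3.144,-2) [heading=330, draw]
Final: pos=(-3.144,-2), heading=330, 4 segment(s) drawn
Waypoints (5 total):
(0, 0)
(-17, 0)
(-17, 4)
(-17, 6)
(-3.144, -2)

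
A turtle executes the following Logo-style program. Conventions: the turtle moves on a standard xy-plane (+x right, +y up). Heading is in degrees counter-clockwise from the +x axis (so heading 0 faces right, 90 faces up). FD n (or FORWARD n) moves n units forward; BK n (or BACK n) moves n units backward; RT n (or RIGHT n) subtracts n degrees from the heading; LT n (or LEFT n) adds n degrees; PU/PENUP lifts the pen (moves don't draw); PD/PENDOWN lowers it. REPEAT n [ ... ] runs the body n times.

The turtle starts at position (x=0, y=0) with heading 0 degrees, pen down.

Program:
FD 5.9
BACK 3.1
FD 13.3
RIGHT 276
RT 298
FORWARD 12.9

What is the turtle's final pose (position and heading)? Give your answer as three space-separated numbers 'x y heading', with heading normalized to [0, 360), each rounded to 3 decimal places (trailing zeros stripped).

Answer: 5.405 7.214 146

Derivation:
Executing turtle program step by step:
Start: pos=(0,0), heading=0, pen down
FD 5.9: (0,0) -> (5.9,0) [heading=0, draw]
BK 3.1: (5.9,0) -> (2.8,0) [heading=0, draw]
FD 13.3: (2.8,0) -> (16.1,0) [heading=0, draw]
RT 276: heading 0 -> 84
RT 298: heading 84 -> 146
FD 12.9: (16.1,0) -> (5.405,7.214) [heading=146, draw]
Final: pos=(5.405,7.214), heading=146, 4 segment(s) drawn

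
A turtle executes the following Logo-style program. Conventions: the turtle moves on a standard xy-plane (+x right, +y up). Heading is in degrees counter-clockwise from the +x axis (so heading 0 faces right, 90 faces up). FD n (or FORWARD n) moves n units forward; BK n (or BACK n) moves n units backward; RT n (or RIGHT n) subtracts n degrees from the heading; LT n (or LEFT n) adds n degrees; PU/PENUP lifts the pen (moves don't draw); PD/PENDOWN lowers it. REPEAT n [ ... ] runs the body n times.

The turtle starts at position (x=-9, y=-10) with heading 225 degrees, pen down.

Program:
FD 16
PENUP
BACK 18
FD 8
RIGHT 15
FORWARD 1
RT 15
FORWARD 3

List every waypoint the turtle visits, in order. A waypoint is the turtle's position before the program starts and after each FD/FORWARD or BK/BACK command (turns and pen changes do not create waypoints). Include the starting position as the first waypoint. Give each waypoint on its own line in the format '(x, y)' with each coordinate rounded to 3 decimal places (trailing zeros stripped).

Answer: (-9, -10)
(-20.314, -21.314)
(-7.586, -8.586)
(-13.243, -14.243)
(-14.109, -14.743)
(-17.006, -15.519)

Derivation:
Executing turtle program step by step:
Start: pos=(-9,-10), heading=225, pen down
FD 16: (-9,-10) -> (-20.314,-21.314) [heading=225, draw]
PU: pen up
BK 18: (-20.314,-21.314) -> (-7.586,-8.586) [heading=225, move]
FD 8: (-7.586,-8.586) -> (-13.243,-14.243) [heading=225, move]
RT 15: heading 225 -> 210
FD 1: (-13.243,-14.243) -> (-14.109,-14.743) [heading=210, move]
RT 15: heading 210 -> 195
FD 3: (-14.109,-14.743) -> (-17.006,-15.519) [heading=195, move]
Final: pos=(-17.006,-15.519), heading=195, 1 segment(s) drawn
Waypoints (6 total):
(-9, -10)
(-20.314, -21.314)
(-7.586, -8.586)
(-13.243, -14.243)
(-14.109, -14.743)
(-17.006, -15.519)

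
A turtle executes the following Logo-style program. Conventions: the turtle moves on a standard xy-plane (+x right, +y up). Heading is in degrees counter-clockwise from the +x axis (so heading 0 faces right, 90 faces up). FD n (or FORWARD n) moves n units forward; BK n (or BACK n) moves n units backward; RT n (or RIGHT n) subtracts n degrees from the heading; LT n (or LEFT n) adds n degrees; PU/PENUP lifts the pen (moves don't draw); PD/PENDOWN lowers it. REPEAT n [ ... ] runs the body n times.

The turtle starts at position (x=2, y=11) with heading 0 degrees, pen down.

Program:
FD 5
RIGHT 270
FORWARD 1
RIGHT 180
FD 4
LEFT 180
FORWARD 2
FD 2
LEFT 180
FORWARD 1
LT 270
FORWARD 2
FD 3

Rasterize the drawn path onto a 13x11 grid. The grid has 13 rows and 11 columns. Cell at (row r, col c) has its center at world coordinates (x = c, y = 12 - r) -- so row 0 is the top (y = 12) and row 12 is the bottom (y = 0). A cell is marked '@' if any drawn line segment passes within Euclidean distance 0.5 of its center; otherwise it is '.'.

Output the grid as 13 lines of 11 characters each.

Segment 0: (2,11) -> (7,11)
Segment 1: (7,11) -> (7,12)
Segment 2: (7,12) -> (7,8)
Segment 3: (7,8) -> (7,10)
Segment 4: (7,10) -> (7,12)
Segment 5: (7,12) -> (7,11)
Segment 6: (7,11) -> (5,11)
Segment 7: (5,11) -> (2,11)

Answer: .......@...
..@@@@@@...
.......@...
.......@...
.......@...
...........
...........
...........
...........
...........
...........
...........
...........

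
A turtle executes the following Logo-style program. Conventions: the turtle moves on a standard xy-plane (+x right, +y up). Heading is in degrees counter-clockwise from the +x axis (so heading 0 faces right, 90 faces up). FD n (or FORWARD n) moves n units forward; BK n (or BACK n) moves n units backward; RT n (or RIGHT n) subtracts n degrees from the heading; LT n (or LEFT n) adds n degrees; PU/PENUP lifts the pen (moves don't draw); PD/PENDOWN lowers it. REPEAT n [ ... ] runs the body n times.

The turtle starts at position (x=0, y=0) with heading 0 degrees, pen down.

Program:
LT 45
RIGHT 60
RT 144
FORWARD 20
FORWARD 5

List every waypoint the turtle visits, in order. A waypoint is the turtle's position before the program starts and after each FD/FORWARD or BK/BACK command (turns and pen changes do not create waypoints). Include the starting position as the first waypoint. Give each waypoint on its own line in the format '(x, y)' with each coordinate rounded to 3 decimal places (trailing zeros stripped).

Answer: (0, 0)
(-18.672, -7.167)
(-23.34, -8.959)

Derivation:
Executing turtle program step by step:
Start: pos=(0,0), heading=0, pen down
LT 45: heading 0 -> 45
RT 60: heading 45 -> 345
RT 144: heading 345 -> 201
FD 20: (0,0) -> (-18.672,-7.167) [heading=201, draw]
FD 5: (-18.672,-7.167) -> (-23.34,-8.959) [heading=201, draw]
Final: pos=(-23.34,-8.959), heading=201, 2 segment(s) drawn
Waypoints (3 total):
(0, 0)
(-18.672, -7.167)
(-23.34, -8.959)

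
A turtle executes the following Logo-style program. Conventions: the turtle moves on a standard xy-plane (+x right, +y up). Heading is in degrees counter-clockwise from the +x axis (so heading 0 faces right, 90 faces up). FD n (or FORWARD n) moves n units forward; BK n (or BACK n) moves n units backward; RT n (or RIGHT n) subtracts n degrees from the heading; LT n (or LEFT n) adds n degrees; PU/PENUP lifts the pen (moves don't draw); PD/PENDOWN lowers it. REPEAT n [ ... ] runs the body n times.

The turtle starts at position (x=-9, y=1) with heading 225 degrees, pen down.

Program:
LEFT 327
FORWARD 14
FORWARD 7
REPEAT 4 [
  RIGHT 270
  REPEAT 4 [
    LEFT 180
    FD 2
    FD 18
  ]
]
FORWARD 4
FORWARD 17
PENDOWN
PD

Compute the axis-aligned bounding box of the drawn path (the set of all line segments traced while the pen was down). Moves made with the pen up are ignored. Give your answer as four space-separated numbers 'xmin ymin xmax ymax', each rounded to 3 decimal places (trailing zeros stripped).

Executing turtle program step by step:
Start: pos=(-9,1), heading=225, pen down
LT 327: heading 225 -> 192
FD 14: (-9,1) -> (-22.694,-1.911) [heading=192, draw]
FD 7: (-22.694,-1.911) -> (-29.541,-3.366) [heading=192, draw]
REPEAT 4 [
  -- iteration 1/4 --
  RT 270: heading 192 -> 282
  REPEAT 4 [
    -- iteration 1/4 --
    LT 180: heading 282 -> 102
    FD 2: (-29.541,-3.366) -> (-29.957,-1.41) [heading=102, draw]
    FD 18: (-29.957,-1.41) -> (-33.699,16.197) [heading=102, draw]
    -- iteration 2/4 --
    LT 180: heading 102 -> 282
    FD 2: (-33.699,16.197) -> (-33.284,14.241) [heading=282, draw]
    FD 18: (-33.284,14.241) -> (-29.541,-3.366) [heading=282, draw]
    -- iteration 3/4 --
    LT 180: heading 282 -> 102
    FD 2: (-29.541,-3.366) -> (-29.957,-1.41) [heading=102, draw]
    FD 18: (-29.957,-1.41) -> (-33.699,16.197) [heading=102, draw]
    -- iteration 4/4 --
    LT 180: heading 102 -> 282
    FD 2: (-33.699,16.197) -> (-33.284,14.241) [heading=282, draw]
    FD 18: (-33.284,14.241) -> (-29.541,-3.366) [heading=282, draw]
  ]
  -- iteration 2/4 --
  RT 270: heading 282 -> 12
  REPEAT 4 [
    -- iteration 1/4 --
    LT 180: heading 12 -> 192
    FD 2: (-29.541,-3.366) -> (-31.497,-3.782) [heading=192, draw]
    FD 18: (-31.497,-3.782) -> (-49.104,-7.524) [heading=192, draw]
    -- iteration 2/4 --
    LT 180: heading 192 -> 12
    FD 2: (-49.104,-7.524) -> (-47.148,-7.109) [heading=12, draw]
    FD 18: (-47.148,-7.109) -> (-29.541,-3.366) [heading=12, draw]
    -- iteration 3/4 --
    LT 180: heading 12 -> 192
    FD 2: (-29.541,-3.366) -> (-31.497,-3.782) [heading=192, draw]
    FD 18: (-31.497,-3.782) -> (-49.104,-7.524) [heading=192, draw]
    -- iteration 4/4 --
    LT 180: heading 192 -> 12
    FD 2: (-49.104,-7.524) -> (-47.148,-7.109) [heading=12, draw]
    FD 18: (-47.148,-7.109) -> (-29.541,-3.366) [heading=12, draw]
  ]
  -- iteration 3/4 --
  RT 270: heading 12 -> 102
  REPEAT 4 [
    -- iteration 1/4 --
    LT 180: heading 102 -> 282
    FD 2: (-29.541,-3.366) -> (-29.125,-5.322) [heading=282, draw]
    FD 18: (-29.125,-5.322) -> (-25.383,-22.929) [heading=282, draw]
    -- iteration 2/4 --
    LT 180: heading 282 -> 102
    FD 2: (-25.383,-22.929) -> (-25.799,-20.973) [heading=102, draw]
    FD 18: (-25.799,-20.973) -> (-29.541,-3.366) [heading=102, draw]
    -- iteration 3/4 --
    LT 180: heading 102 -> 282
    FD 2: (-29.541,-3.366) -> (-29.125,-5.322) [heading=282, draw]
    FD 18: (-29.125,-5.322) -> (-25.383,-22.929) [heading=282, draw]
    -- iteration 4/4 --
    LT 180: heading 282 -> 102
    FD 2: (-25.383,-22.929) -> (-25.799,-20.973) [heading=102, draw]
    FD 18: (-25.799,-20.973) -> (-29.541,-3.366) [heading=102, draw]
  ]
  -- iteration 4/4 --
  RT 270: heading 102 -> 192
  REPEAT 4 [
    -- iteration 1/4 --
    LT 180: heading 192 -> 12
    FD 2: (-29.541,-3.366) -> (-27.585,-2.95) [heading=12, draw]
    FD 18: (-27.585,-2.95) -> (-9.978,0.792) [heading=12, draw]
    -- iteration 2/4 --
    LT 180: heading 12 -> 192
    FD 2: (-9.978,0.792) -> (-11.934,0.376) [heading=192, draw]
    FD 18: (-11.934,0.376) -> (-29.541,-3.366) [heading=192, draw]
    -- iteration 3/4 --
    LT 180: heading 192 -> 12
    FD 2: (-29.541,-3.366) -> (-27.585,-2.95) [heading=12, draw]
    FD 18: (-27.585,-2.95) -> (-9.978,0.792) [heading=12, draw]
    -- iteration 4/4 --
    LT 180: heading 12 -> 192
    FD 2: (-9.978,0.792) -> (-11.934,0.376) [heading=192, draw]
    FD 18: (-11.934,0.376) -> (-29.541,-3.366) [heading=192, draw]
  ]
]
FD 4: (-29.541,-3.366) -> (-33.454,-4.198) [heading=192, draw]
FD 17: (-33.454,-4.198) -> (-50.082,-7.732) [heading=192, draw]
PD: pen down
PD: pen down
Final: pos=(-50.082,-7.732), heading=192, 36 segment(s) drawn

Segment endpoints: x in {-50.082, -49.104, -47.148, -33.699, -33.699, -33.454, -33.284, -33.284, -31.497, -31.497, -29.957, -29.957, -29.541, -29.541, -29.541, -29.541, -29.541, -29.541, -29.541, -29.125, -29.125, -27.585, -27.585, -25.799, -25.799, -25.383, -22.694, -11.934, -11.934, -9.978, -9.978, -9}, y in {-22.929, -20.973, -7.732, -7.524, -7.524, -7.109, -7.109, -5.322, -5.322, -4.198, -3.782, -3.782, -3.366, -3.366, -3.366, -3.366, -3.366, -3.366, -3.366, -3.366, -3.366, -2.95, -2.95, -1.911, -1.41, -1.41, 0.376, 0.376, 0.792, 0.792, 1, 14.241, 14.241, 16.197, 16.197}
xmin=-50.082, ymin=-22.929, xmax=-9, ymax=16.197

Answer: -50.082 -22.929 -9 16.197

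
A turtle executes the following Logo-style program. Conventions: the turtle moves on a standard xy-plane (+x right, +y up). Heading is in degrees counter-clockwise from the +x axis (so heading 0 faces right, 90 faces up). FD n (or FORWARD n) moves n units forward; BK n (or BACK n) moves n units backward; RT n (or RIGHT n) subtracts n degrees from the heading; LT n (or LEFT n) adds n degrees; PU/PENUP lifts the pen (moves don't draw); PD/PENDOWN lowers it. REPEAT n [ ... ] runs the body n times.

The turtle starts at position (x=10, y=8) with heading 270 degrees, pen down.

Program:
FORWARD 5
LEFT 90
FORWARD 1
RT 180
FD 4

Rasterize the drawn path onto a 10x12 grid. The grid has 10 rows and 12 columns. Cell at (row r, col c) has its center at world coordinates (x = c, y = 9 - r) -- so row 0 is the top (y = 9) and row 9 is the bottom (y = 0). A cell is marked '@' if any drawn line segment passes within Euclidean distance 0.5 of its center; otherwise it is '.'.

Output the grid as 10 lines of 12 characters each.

Segment 0: (10,8) -> (10,3)
Segment 1: (10,3) -> (11,3)
Segment 2: (11,3) -> (7,3)

Answer: ............
..........@.
..........@.
..........@.
..........@.
..........@.
.......@@@@@
............
............
............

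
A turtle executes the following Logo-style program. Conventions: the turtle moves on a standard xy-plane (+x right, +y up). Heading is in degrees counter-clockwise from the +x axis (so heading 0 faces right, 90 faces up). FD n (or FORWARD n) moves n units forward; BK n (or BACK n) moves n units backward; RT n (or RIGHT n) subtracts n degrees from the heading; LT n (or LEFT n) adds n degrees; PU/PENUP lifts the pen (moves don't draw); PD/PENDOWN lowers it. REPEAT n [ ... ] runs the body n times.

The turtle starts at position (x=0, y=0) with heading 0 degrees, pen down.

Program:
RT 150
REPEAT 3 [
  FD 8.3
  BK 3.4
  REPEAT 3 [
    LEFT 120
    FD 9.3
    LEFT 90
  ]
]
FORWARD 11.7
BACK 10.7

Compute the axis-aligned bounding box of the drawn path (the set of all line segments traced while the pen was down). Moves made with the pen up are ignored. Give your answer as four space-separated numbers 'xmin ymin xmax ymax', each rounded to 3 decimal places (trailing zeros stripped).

Executing turtle program step by step:
Start: pos=(0,0), heading=0, pen down
RT 150: heading 0 -> 210
REPEAT 3 [
  -- iteration 1/3 --
  FD 8.3: (0,0) -> (-7.188,-4.15) [heading=210, draw]
  BK 3.4: (-7.188,-4.15) -> (-4.244,-2.45) [heading=210, draw]
  REPEAT 3 [
    -- iteration 1/3 --
    LT 120: heading 210 -> 330
    FD 9.3: (-4.244,-2.45) -> (3.811,-7.1) [heading=330, draw]
    LT 90: heading 330 -> 60
    -- iteration 2/3 --
    LT 120: heading 60 -> 180
    FD 9.3: (3.811,-7.1) -> (-5.489,-7.1) [heading=180, draw]
    LT 90: heading 180 -> 270
    -- iteration 3/3 --
    LT 120: heading 270 -> 30
    FD 9.3: (-5.489,-7.1) -> (2.565,-2.45) [heading=30, draw]
    LT 90: heading 30 -> 120
  ]
  -- iteration 2/3 --
  FD 8.3: (2.565,-2.45) -> (-1.585,4.738) [heading=120, draw]
  BK 3.4: (-1.585,4.738) -> (0.115,1.794) [heading=120, draw]
  REPEAT 3 [
    -- iteration 1/3 --
    LT 120: heading 120 -> 240
    FD 9.3: (0.115,1.794) -> (-4.535,-6.261) [heading=240, draw]
    LT 90: heading 240 -> 330
    -- iteration 2/3 --
    LT 120: heading 330 -> 90
    FD 9.3: (-4.535,-6.261) -> (-4.535,3.039) [heading=90, draw]
    LT 90: heading 90 -> 180
    -- iteration 3/3 --
    LT 120: heading 180 -> 300
    FD 9.3: (-4.535,3.039) -> (0.115,-5.015) [heading=300, draw]
    LT 90: heading 300 -> 30
  ]
  -- iteration 3/3 --
  FD 8.3: (0.115,-5.015) -> (7.303,-0.865) [heading=30, draw]
  BK 3.4: (7.303,-0.865) -> (4.358,-2.565) [heading=30, draw]
  REPEAT 3 [
    -- iteration 1/3 --
    LT 120: heading 30 -> 150
    FD 9.3: (4.358,-2.565) -> (-3.696,2.085) [heading=150, draw]
    LT 90: heading 150 -> 240
    -- iteration 2/3 --
    LT 120: heading 240 -> 0
    FD 9.3: (-3.696,2.085) -> (5.604,2.085) [heading=0, draw]
    LT 90: heading 0 -> 90
    -- iteration 3/3 --
    LT 120: heading 90 -> 210
    FD 9.3: (5.604,2.085) -> (-2.45,-2.565) [heading=210, draw]
    LT 90: heading 210 -> 300
  ]
]
FD 11.7: (-2.45,-2.565) -> (3.4,-12.697) [heading=300, draw]
BK 10.7: (3.4,-12.697) -> (-1.95,-3.431) [heading=300, draw]
Final: pos=(-1.95,-3.431), heading=300, 17 segment(s) drawn

Segment endpoints: x in {-7.188, -5.489, -4.535, -4.535, -4.244, -3.696, -2.45, -1.95, -1.585, 0, 0.115, 0.115, 2.565, 3.4, 3.811, 4.358, 5.604, 7.303}, y in {-12.697, -7.1, -7.1, -6.261, -5.015, -4.15, -3.431, -2.565, -2.565, -2.45, -2.45, -0.865, 0, 1.794, 2.085, 2.085, 3.039, 4.738}
xmin=-7.188, ymin=-12.697, xmax=7.303, ymax=4.738

Answer: -7.188 -12.697 7.303 4.738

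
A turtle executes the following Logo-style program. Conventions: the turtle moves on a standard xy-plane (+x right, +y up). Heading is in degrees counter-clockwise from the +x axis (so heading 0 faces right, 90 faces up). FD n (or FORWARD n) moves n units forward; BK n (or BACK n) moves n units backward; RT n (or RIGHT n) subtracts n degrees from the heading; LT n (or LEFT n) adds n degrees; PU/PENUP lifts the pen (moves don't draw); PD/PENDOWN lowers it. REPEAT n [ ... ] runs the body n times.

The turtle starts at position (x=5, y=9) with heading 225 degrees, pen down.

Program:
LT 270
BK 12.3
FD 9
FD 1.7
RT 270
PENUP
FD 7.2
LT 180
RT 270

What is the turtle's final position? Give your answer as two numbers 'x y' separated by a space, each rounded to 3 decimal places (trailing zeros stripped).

Executing turtle program step by step:
Start: pos=(5,9), heading=225, pen down
LT 270: heading 225 -> 135
BK 12.3: (5,9) -> (13.697,0.303) [heading=135, draw]
FD 9: (13.697,0.303) -> (7.333,6.667) [heading=135, draw]
FD 1.7: (7.333,6.667) -> (6.131,7.869) [heading=135, draw]
RT 270: heading 135 -> 225
PU: pen up
FD 7.2: (6.131,7.869) -> (1.04,2.777) [heading=225, move]
LT 180: heading 225 -> 45
RT 270: heading 45 -> 135
Final: pos=(1.04,2.777), heading=135, 3 segment(s) drawn

Answer: 1.04 2.777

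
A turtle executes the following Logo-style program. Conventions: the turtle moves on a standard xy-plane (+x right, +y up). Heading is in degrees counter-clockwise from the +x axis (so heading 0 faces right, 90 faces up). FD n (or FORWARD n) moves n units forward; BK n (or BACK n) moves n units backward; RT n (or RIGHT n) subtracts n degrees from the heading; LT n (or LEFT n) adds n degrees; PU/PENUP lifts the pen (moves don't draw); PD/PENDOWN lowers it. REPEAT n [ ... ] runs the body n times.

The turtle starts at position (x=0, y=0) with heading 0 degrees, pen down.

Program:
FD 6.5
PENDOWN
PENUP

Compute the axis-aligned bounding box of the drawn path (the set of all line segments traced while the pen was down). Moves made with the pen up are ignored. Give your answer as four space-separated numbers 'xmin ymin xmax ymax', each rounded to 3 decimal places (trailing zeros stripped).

Answer: 0 0 6.5 0

Derivation:
Executing turtle program step by step:
Start: pos=(0,0), heading=0, pen down
FD 6.5: (0,0) -> (6.5,0) [heading=0, draw]
PD: pen down
PU: pen up
Final: pos=(6.5,0), heading=0, 1 segment(s) drawn

Segment endpoints: x in {0, 6.5}, y in {0}
xmin=0, ymin=0, xmax=6.5, ymax=0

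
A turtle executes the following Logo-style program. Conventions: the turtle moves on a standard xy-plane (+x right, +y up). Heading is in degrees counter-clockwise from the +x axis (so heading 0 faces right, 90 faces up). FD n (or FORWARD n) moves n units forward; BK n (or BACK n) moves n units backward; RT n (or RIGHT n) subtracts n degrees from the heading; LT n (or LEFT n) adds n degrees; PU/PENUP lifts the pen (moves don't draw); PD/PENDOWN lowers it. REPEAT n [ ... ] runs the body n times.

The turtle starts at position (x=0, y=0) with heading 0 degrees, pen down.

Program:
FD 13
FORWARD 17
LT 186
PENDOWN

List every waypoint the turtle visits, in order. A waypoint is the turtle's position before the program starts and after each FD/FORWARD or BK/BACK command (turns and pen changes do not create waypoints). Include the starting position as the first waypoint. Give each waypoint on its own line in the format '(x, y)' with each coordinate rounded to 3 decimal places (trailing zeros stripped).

Executing turtle program step by step:
Start: pos=(0,0), heading=0, pen down
FD 13: (0,0) -> (13,0) [heading=0, draw]
FD 17: (13,0) -> (30,0) [heading=0, draw]
LT 186: heading 0 -> 186
PD: pen down
Final: pos=(30,0), heading=186, 2 segment(s) drawn
Waypoints (3 total):
(0, 0)
(13, 0)
(30, 0)

Answer: (0, 0)
(13, 0)
(30, 0)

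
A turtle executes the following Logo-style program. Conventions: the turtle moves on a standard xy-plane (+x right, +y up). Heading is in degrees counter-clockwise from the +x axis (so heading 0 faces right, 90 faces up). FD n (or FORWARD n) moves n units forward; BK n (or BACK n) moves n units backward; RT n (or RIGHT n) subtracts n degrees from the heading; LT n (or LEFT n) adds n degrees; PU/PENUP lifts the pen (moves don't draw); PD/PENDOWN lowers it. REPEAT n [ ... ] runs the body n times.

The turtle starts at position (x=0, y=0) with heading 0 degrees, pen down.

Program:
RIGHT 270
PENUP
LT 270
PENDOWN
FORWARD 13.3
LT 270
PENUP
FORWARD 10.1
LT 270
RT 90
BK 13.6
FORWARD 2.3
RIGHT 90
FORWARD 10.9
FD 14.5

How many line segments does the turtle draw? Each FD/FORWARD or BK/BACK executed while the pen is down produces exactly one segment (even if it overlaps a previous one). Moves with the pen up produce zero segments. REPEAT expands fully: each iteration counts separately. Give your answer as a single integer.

Executing turtle program step by step:
Start: pos=(0,0), heading=0, pen down
RT 270: heading 0 -> 90
PU: pen up
LT 270: heading 90 -> 0
PD: pen down
FD 13.3: (0,0) -> (13.3,0) [heading=0, draw]
LT 270: heading 0 -> 270
PU: pen up
FD 10.1: (13.3,0) -> (13.3,-10.1) [heading=270, move]
LT 270: heading 270 -> 180
RT 90: heading 180 -> 90
BK 13.6: (13.3,-10.1) -> (13.3,-23.7) [heading=90, move]
FD 2.3: (13.3,-23.7) -> (13.3,-21.4) [heading=90, move]
RT 90: heading 90 -> 0
FD 10.9: (13.3,-21.4) -> (24.2,-21.4) [heading=0, move]
FD 14.5: (24.2,-21.4) -> (38.7,-21.4) [heading=0, move]
Final: pos=(38.7,-21.4), heading=0, 1 segment(s) drawn
Segments drawn: 1

Answer: 1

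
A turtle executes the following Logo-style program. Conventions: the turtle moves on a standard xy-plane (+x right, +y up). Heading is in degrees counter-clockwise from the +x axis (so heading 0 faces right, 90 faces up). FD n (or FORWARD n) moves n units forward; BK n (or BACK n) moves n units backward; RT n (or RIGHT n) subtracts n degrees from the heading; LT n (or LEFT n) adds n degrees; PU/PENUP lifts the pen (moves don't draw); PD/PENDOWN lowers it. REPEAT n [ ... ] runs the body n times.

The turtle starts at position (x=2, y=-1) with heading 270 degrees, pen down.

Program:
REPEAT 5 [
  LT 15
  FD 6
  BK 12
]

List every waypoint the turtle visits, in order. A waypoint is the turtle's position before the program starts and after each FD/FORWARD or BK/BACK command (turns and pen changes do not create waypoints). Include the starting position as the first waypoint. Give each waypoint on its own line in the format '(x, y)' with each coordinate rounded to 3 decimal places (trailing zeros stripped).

Answer: (2, -1)
(3.553, -6.796)
(0.447, 4.796)
(3.447, -0.401)
(-2.553, 9.992)
(1.69, 5.749)
(-6.796, 14.234)
(-1.599, 11.234)
(-11.992, 17.234)
(-6.196, 15.681)
(-17.787, 18.787)

Derivation:
Executing turtle program step by step:
Start: pos=(2,-1), heading=270, pen down
REPEAT 5 [
  -- iteration 1/5 --
  LT 15: heading 270 -> 285
  FD 6: (2,-1) -> (3.553,-6.796) [heading=285, draw]
  BK 12: (3.553,-6.796) -> (0.447,4.796) [heading=285, draw]
  -- iteration 2/5 --
  LT 15: heading 285 -> 300
  FD 6: (0.447,4.796) -> (3.447,-0.401) [heading=300, draw]
  BK 12: (3.447,-0.401) -> (-2.553,9.992) [heading=300, draw]
  -- iteration 3/5 --
  LT 15: heading 300 -> 315
  FD 6: (-2.553,9.992) -> (1.69,5.749) [heading=315, draw]
  BK 12: (1.69,5.749) -> (-6.796,14.234) [heading=315, draw]
  -- iteration 4/5 --
  LT 15: heading 315 -> 330
  FD 6: (-6.796,14.234) -> (-1.599,11.234) [heading=330, draw]
  BK 12: (-1.599,11.234) -> (-11.992,17.234) [heading=330, draw]
  -- iteration 5/5 --
  LT 15: heading 330 -> 345
  FD 6: (-11.992,17.234) -> (-6.196,15.681) [heading=345, draw]
  BK 12: (-6.196,15.681) -> (-17.787,18.787) [heading=345, draw]
]
Final: pos=(-17.787,18.787), heading=345, 10 segment(s) drawn
Waypoints (11 total):
(2, -1)
(3.553, -6.796)
(0.447, 4.796)
(3.447, -0.401)
(-2.553, 9.992)
(1.69, 5.749)
(-6.796, 14.234)
(-1.599, 11.234)
(-11.992, 17.234)
(-6.196, 15.681)
(-17.787, 18.787)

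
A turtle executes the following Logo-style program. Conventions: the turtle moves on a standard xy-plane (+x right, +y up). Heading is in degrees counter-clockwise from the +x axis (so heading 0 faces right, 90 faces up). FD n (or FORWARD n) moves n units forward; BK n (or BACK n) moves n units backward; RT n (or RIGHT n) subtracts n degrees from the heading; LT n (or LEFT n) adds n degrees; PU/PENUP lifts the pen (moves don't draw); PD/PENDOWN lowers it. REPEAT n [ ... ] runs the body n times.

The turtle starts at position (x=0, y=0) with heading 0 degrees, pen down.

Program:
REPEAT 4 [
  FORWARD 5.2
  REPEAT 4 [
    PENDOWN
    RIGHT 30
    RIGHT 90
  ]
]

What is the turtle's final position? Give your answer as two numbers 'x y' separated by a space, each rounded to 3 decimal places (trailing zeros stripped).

Answer: 5.2 0

Derivation:
Executing turtle program step by step:
Start: pos=(0,0), heading=0, pen down
REPEAT 4 [
  -- iteration 1/4 --
  FD 5.2: (0,0) -> (5.2,0) [heading=0, draw]
  REPEAT 4 [
    -- iteration 1/4 --
    PD: pen down
    RT 30: heading 0 -> 330
    RT 90: heading 330 -> 240
    -- iteration 2/4 --
    PD: pen down
    RT 30: heading 240 -> 210
    RT 90: heading 210 -> 120
    -- iteration 3/4 --
    PD: pen down
    RT 30: heading 120 -> 90
    RT 90: heading 90 -> 0
    -- iteration 4/4 --
    PD: pen down
    RT 30: heading 0 -> 330
    RT 90: heading 330 -> 240
  ]
  -- iteration 2/4 --
  FD 5.2: (5.2,0) -> (2.6,-4.503) [heading=240, draw]
  REPEAT 4 [
    -- iteration 1/4 --
    PD: pen down
    RT 30: heading 240 -> 210
    RT 90: heading 210 -> 120
    -- iteration 2/4 --
    PD: pen down
    RT 30: heading 120 -> 90
    RT 90: heading 90 -> 0
    -- iteration 3/4 --
    PD: pen down
    RT 30: heading 0 -> 330
    RT 90: heading 330 -> 240
    -- iteration 4/4 --
    PD: pen down
    RT 30: heading 240 -> 210
    RT 90: heading 210 -> 120
  ]
  -- iteration 3/4 --
  FD 5.2: (2.6,-4.503) -> (0,0) [heading=120, draw]
  REPEAT 4 [
    -- iteration 1/4 --
    PD: pen down
    RT 30: heading 120 -> 90
    RT 90: heading 90 -> 0
    -- iteration 2/4 --
    PD: pen down
    RT 30: heading 0 -> 330
    RT 90: heading 330 -> 240
    -- iteration 3/4 --
    PD: pen down
    RT 30: heading 240 -> 210
    RT 90: heading 210 -> 120
    -- iteration 4/4 --
    PD: pen down
    RT 30: heading 120 -> 90
    RT 90: heading 90 -> 0
  ]
  -- iteration 4/4 --
  FD 5.2: (0,0) -> (5.2,0) [heading=0, draw]
  REPEAT 4 [
    -- iteration 1/4 --
    PD: pen down
    RT 30: heading 0 -> 330
    RT 90: heading 330 -> 240
    -- iteration 2/4 --
    PD: pen down
    RT 30: heading 240 -> 210
    RT 90: heading 210 -> 120
    -- iteration 3/4 --
    PD: pen down
    RT 30: heading 120 -> 90
    RT 90: heading 90 -> 0
    -- iteration 4/4 --
    PD: pen down
    RT 30: heading 0 -> 330
    RT 90: heading 330 -> 240
  ]
]
Final: pos=(5.2,0), heading=240, 4 segment(s) drawn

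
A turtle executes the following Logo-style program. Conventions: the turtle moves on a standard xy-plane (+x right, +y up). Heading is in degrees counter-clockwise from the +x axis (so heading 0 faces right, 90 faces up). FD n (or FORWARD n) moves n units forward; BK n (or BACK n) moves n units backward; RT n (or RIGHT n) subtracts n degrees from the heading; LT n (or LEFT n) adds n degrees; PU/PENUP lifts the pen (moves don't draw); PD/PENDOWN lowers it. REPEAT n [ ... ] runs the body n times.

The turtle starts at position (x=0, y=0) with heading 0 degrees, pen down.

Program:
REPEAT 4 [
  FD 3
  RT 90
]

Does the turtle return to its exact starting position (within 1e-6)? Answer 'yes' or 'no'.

Answer: yes

Derivation:
Executing turtle program step by step:
Start: pos=(0,0), heading=0, pen down
REPEAT 4 [
  -- iteration 1/4 --
  FD 3: (0,0) -> (3,0) [heading=0, draw]
  RT 90: heading 0 -> 270
  -- iteration 2/4 --
  FD 3: (3,0) -> (3,-3) [heading=270, draw]
  RT 90: heading 270 -> 180
  -- iteration 3/4 --
  FD 3: (3,-3) -> (0,-3) [heading=180, draw]
  RT 90: heading 180 -> 90
  -- iteration 4/4 --
  FD 3: (0,-3) -> (0,0) [heading=90, draw]
  RT 90: heading 90 -> 0
]
Final: pos=(0,0), heading=0, 4 segment(s) drawn

Start position: (0, 0)
Final position: (0, 0)
Distance = 0; < 1e-6 -> CLOSED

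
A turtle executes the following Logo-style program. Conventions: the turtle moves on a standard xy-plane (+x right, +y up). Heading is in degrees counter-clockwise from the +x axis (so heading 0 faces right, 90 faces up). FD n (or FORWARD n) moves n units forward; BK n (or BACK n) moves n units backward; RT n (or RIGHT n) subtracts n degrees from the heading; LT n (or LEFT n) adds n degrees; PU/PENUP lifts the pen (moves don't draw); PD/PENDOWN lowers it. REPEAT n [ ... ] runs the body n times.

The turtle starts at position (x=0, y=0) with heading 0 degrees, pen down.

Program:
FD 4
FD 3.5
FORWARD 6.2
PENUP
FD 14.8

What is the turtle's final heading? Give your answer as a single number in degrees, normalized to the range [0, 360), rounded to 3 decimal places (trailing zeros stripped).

Executing turtle program step by step:
Start: pos=(0,0), heading=0, pen down
FD 4: (0,0) -> (4,0) [heading=0, draw]
FD 3.5: (4,0) -> (7.5,0) [heading=0, draw]
FD 6.2: (7.5,0) -> (13.7,0) [heading=0, draw]
PU: pen up
FD 14.8: (13.7,0) -> (28.5,0) [heading=0, move]
Final: pos=(28.5,0), heading=0, 3 segment(s) drawn

Answer: 0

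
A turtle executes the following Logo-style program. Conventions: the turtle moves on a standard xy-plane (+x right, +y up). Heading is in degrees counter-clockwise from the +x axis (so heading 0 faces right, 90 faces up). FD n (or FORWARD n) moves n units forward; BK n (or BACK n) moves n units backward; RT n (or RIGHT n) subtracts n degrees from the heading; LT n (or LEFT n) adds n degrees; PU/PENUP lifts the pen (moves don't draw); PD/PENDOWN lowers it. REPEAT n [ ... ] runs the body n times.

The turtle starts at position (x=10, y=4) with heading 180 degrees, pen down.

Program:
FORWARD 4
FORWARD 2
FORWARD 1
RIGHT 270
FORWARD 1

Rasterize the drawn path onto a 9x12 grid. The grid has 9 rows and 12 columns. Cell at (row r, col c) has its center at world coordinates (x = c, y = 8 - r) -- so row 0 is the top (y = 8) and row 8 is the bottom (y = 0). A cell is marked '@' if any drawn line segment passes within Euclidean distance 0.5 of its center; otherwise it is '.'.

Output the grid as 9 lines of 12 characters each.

Answer: ............
............
............
............
...@@@@@@@@.
...@........
............
............
............

Derivation:
Segment 0: (10,4) -> (6,4)
Segment 1: (6,4) -> (4,4)
Segment 2: (4,4) -> (3,4)
Segment 3: (3,4) -> (3,3)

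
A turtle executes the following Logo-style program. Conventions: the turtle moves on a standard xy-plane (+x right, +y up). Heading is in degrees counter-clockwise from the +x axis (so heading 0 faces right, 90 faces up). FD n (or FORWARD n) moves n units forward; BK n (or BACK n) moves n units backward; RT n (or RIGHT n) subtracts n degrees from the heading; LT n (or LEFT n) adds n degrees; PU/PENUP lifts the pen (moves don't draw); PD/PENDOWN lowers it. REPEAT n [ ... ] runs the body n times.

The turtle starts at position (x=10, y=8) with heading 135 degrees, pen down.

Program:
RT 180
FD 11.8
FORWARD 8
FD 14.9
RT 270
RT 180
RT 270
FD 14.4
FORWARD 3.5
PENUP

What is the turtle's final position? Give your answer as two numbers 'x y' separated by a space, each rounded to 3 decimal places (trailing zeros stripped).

Answer: 47.194 -29.194

Derivation:
Executing turtle program step by step:
Start: pos=(10,8), heading=135, pen down
RT 180: heading 135 -> 315
FD 11.8: (10,8) -> (18.344,-0.344) [heading=315, draw]
FD 8: (18.344,-0.344) -> (24.001,-6.001) [heading=315, draw]
FD 14.9: (24.001,-6.001) -> (34.537,-16.537) [heading=315, draw]
RT 270: heading 315 -> 45
RT 180: heading 45 -> 225
RT 270: heading 225 -> 315
FD 14.4: (34.537,-16.537) -> (44.719,-26.719) [heading=315, draw]
FD 3.5: (44.719,-26.719) -> (47.194,-29.194) [heading=315, draw]
PU: pen up
Final: pos=(47.194,-29.194), heading=315, 5 segment(s) drawn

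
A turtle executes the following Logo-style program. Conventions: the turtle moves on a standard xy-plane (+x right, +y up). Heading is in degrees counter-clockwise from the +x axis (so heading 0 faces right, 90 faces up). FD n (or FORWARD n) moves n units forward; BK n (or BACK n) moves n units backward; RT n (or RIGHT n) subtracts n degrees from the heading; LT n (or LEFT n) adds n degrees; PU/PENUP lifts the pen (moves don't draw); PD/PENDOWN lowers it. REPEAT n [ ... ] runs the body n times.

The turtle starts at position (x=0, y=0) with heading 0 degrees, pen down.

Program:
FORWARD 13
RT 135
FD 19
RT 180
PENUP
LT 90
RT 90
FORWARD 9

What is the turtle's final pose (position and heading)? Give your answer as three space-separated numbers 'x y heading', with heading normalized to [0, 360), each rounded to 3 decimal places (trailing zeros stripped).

Executing turtle program step by step:
Start: pos=(0,0), heading=0, pen down
FD 13: (0,0) -> (13,0) [heading=0, draw]
RT 135: heading 0 -> 225
FD 19: (13,0) -> (-0.435,-13.435) [heading=225, draw]
RT 180: heading 225 -> 45
PU: pen up
LT 90: heading 45 -> 135
RT 90: heading 135 -> 45
FD 9: (-0.435,-13.435) -> (5.929,-7.071) [heading=45, move]
Final: pos=(5.929,-7.071), heading=45, 2 segment(s) drawn

Answer: 5.929 -7.071 45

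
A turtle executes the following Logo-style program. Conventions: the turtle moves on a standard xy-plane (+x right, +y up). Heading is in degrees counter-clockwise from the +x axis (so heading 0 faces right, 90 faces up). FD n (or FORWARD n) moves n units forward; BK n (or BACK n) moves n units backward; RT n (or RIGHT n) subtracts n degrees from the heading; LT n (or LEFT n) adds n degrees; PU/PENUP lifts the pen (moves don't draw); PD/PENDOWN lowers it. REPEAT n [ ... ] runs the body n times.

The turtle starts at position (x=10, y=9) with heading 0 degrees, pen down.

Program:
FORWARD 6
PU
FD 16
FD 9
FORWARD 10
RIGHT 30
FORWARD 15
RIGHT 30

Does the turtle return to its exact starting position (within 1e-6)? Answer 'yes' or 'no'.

Executing turtle program step by step:
Start: pos=(10,9), heading=0, pen down
FD 6: (10,9) -> (16,9) [heading=0, draw]
PU: pen up
FD 16: (16,9) -> (32,9) [heading=0, move]
FD 9: (32,9) -> (41,9) [heading=0, move]
FD 10: (41,9) -> (51,9) [heading=0, move]
RT 30: heading 0 -> 330
FD 15: (51,9) -> (63.99,1.5) [heading=330, move]
RT 30: heading 330 -> 300
Final: pos=(63.99,1.5), heading=300, 1 segment(s) drawn

Start position: (10, 9)
Final position: (63.99, 1.5)
Distance = 54.509; >= 1e-6 -> NOT closed

Answer: no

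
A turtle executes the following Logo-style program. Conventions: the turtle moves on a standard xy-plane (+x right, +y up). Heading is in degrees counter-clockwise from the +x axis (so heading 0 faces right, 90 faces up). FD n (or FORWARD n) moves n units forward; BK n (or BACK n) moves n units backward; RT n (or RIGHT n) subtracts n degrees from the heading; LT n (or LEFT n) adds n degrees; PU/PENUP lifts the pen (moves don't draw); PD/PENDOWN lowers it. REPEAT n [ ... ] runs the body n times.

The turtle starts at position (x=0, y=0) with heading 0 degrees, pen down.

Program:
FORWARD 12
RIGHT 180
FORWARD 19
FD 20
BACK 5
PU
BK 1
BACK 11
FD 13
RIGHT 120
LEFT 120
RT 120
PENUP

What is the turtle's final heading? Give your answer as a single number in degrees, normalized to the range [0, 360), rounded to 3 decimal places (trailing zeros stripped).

Executing turtle program step by step:
Start: pos=(0,0), heading=0, pen down
FD 12: (0,0) -> (12,0) [heading=0, draw]
RT 180: heading 0 -> 180
FD 19: (12,0) -> (-7,0) [heading=180, draw]
FD 20: (-7,0) -> (-27,0) [heading=180, draw]
BK 5: (-27,0) -> (-22,0) [heading=180, draw]
PU: pen up
BK 1: (-22,0) -> (-21,0) [heading=180, move]
BK 11: (-21,0) -> (-10,0) [heading=180, move]
FD 13: (-10,0) -> (-23,0) [heading=180, move]
RT 120: heading 180 -> 60
LT 120: heading 60 -> 180
RT 120: heading 180 -> 60
PU: pen up
Final: pos=(-23,0), heading=60, 4 segment(s) drawn

Answer: 60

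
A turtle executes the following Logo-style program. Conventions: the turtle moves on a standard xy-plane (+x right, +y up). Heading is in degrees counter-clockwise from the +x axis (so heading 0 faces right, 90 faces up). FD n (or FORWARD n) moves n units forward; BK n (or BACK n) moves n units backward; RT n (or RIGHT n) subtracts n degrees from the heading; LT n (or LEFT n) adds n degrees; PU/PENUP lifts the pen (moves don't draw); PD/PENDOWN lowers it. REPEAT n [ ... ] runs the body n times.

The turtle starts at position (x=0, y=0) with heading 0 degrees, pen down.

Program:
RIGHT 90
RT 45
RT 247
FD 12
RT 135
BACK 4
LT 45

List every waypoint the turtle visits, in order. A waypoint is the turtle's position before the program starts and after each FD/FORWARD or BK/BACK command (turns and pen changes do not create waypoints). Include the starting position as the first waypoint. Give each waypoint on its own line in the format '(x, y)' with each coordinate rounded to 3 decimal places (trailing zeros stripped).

Answer: (0, 0)
(11.126, -4.495)
(14.808, -2.932)

Derivation:
Executing turtle program step by step:
Start: pos=(0,0), heading=0, pen down
RT 90: heading 0 -> 270
RT 45: heading 270 -> 225
RT 247: heading 225 -> 338
FD 12: (0,0) -> (11.126,-4.495) [heading=338, draw]
RT 135: heading 338 -> 203
BK 4: (11.126,-4.495) -> (14.808,-2.932) [heading=203, draw]
LT 45: heading 203 -> 248
Final: pos=(14.808,-2.932), heading=248, 2 segment(s) drawn
Waypoints (3 total):
(0, 0)
(11.126, -4.495)
(14.808, -2.932)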